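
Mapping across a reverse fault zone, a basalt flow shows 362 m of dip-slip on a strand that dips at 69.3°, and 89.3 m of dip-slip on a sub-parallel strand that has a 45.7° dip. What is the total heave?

heave_A = 362 × cos(69.3°) = 128 m
heave_B = 89.3 × cos(45.7°) = 62.37 m
total = 128 + 62.37 = 190 m

190 m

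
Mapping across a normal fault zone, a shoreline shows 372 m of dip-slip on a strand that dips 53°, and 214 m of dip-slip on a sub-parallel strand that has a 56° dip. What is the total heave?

344 m

heave_A = 372 × cos(53°) = 223.9 m
heave_B = 214 × cos(56°) = 119.7 m
total = 223.9 + 119.7 = 344 m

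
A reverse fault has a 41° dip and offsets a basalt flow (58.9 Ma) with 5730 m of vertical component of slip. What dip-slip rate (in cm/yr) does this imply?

0.0148 cm/yr

dip-slip = throw / sin(dip) = 5730 m / sin(41°) = 8734 m
rate = 8734 m / 58.9 Ma = 0.000148 m/yr = 0.0148 cm/yr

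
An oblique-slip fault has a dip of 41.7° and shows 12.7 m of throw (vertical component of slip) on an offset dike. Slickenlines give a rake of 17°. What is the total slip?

65.3 m

dip-slip = throw / sin(dip) = 12.7 / sin(41.7°) = 19.09 m
net slip = dip-slip / sin(rake) = 19.09 / sin(17°) = 65.3 m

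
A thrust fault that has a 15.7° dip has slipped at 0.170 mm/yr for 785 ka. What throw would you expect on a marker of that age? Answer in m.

dip-slip = rate × time = 0.170 mm/yr × 785 ka = 133.5 m
throw = dip-slip × sin(dip) = 133.5 × sin(15.7°) = 36.1 m

36.1 m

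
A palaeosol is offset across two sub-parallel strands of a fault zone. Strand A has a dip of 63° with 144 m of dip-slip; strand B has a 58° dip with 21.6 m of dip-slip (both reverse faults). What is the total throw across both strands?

throw_A = 144 × sin(63°) = 128.3 m
throw_B = 21.6 × sin(58°) = 18.32 m
total = 128.3 + 18.32 = 147 m

147 m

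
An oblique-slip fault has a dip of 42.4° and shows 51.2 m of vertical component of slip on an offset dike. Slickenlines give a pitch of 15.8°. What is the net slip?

dip-slip = throw / sin(dip) = 51.2 / sin(42.4°) = 75.93 m
net slip = dip-slip / sin(rake) = 75.93 / sin(15.8°) = 279 m

279 m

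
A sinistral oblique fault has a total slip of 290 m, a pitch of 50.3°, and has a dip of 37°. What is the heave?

178 m

dip-slip = net slip × sin(rake) = 290 m × sin(50.3°) = 223.1 m
heave = dip-slip × cos(dip) = 223.1 × cos(37°) = 178 m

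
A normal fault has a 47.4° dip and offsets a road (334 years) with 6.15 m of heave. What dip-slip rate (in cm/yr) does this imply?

2.72 cm/yr

dip-slip = heave / cos(dip) = 6.15 m / cos(47.4°) = 9.086 m
rate = 9.086 m / 334 years = 0.0272 m/yr = 2.72 cm/yr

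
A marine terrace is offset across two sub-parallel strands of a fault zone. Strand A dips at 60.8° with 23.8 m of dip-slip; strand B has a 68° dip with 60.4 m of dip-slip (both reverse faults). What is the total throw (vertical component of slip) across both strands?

76.8 m

throw_A = 23.8 × sin(60.8°) = 20.78 m
throw_B = 60.4 × sin(68°) = 56 m
total = 20.78 + 56 = 76.8 m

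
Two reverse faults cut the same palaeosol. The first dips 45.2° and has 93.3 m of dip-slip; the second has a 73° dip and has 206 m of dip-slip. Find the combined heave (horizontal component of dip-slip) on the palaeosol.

126 m

heave_A = 93.3 × cos(45.2°) = 65.74 m
heave_B = 206 × cos(73°) = 60.23 m
total = 65.74 + 60.23 = 126 m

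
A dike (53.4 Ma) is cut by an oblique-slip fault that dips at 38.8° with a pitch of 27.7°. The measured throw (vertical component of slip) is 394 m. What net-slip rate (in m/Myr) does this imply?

25.3 m/Myr

dip-slip = throw / sin(dip) = 394 / sin(38.8°) = 628.8 m
net slip = dip-slip / sin(rake) = 628.8 / sin(27.7°) = 1353 m
rate = 1353 m / 53.4 Ma = 0.0000253 m/yr = 25.3 m/Myr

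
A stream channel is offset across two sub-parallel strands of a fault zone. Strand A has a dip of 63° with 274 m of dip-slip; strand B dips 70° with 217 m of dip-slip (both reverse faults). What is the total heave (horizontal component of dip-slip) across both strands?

heave_A = 274 × cos(63°) = 124.4 m
heave_B = 217 × cos(70°) = 74.22 m
total = 124.4 + 74.22 = 199 m

199 m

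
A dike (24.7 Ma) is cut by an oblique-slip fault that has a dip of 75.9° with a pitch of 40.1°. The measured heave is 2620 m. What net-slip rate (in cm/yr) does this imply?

dip-slip = heave / cos(dip) = 2620 / cos(75.9°) = 10750 m
net slip = dip-slip / sin(rake) = 10750 / sin(40.1°) = 16700 m
rate = 16700 m / 24.7 Ma = 0.000676 m/yr = 0.0676 cm/yr

0.0676 cm/yr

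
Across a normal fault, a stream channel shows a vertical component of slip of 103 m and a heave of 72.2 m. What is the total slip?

net slip = √(throw² + heave²) = √(103² + 72.2²) = 126 m

126 m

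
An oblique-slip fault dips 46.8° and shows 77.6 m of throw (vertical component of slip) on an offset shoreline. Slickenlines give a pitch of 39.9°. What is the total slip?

166 m

dip-slip = throw / sin(dip) = 77.6 / sin(46.8°) = 106.5 m
net slip = dip-slip / sin(rake) = 106.5 / sin(39.9°) = 166 m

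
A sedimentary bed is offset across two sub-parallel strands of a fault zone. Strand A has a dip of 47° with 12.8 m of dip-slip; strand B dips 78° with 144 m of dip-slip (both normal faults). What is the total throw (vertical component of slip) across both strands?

150 m

throw_A = 12.8 × sin(47°) = 9.361 m
throw_B = 144 × sin(78°) = 140.9 m
total = 9.361 + 140.9 = 150 m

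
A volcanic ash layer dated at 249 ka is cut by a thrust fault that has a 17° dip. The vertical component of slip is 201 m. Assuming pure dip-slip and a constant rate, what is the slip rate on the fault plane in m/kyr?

dip-slip = throw / sin(dip) = 201 m / sin(17°) = 687.5 m
rate = 687.5 m / 249 ka = 0.00276 m/yr = 2.76 m/kyr

2.76 m/kyr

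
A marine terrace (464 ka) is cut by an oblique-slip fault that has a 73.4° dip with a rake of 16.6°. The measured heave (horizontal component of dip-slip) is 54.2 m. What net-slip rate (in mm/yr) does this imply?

1.43 mm/yr

dip-slip = heave / cos(dip) = 54.2 / cos(73.4°) = 189.7 m
net slip = dip-slip / sin(rake) = 189.7 / sin(16.6°) = 664.1 m
rate = 664.1 m / 464 ka = 0.00143 m/yr = 1.43 mm/yr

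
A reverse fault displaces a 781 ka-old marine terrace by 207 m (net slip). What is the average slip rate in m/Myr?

265 m/Myr

rate = 207 m / 781 ka = 0.000265 m/yr = 265 m/Myr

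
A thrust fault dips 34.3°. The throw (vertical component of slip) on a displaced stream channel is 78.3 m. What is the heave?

115 m

heave = throw / tan(dip) = 78.3 / tan(34.3°) = 115 m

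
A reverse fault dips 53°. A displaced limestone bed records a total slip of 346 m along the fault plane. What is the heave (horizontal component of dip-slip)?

208 m

heave = dip-slip × cos(dip) = 346 m × cos(53°) = 208 m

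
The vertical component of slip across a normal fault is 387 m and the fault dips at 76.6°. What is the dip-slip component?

398 m

dip-slip = throw / sin(dip) = 387 / sin(76.6°) = 398 m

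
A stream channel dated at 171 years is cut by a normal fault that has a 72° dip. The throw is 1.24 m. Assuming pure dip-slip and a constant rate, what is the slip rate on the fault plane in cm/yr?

0.762 cm/yr

dip-slip = throw / sin(dip) = 1.24 m / sin(72°) = 1.304 m
rate = 1.304 m / 171 years = 0.00762 m/yr = 0.762 cm/yr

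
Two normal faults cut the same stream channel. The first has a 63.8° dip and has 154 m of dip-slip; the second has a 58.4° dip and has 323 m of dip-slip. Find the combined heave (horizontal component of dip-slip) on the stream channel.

heave_A = 154 × cos(63.8°) = 67.99 m
heave_B = 323 × cos(58.4°) = 169.2 m
total = 67.99 + 169.2 = 237 m

237 m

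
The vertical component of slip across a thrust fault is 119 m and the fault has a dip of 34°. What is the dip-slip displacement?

213 m

dip-slip = throw / sin(dip) = 119 / sin(34°) = 213 m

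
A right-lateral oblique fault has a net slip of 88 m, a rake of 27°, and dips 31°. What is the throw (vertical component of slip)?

dip-slip = net slip × sin(rake) = 88 m × sin(27°) = 39.95 m
throw = dip-slip × sin(dip) = 39.95 × sin(31°) = 20.6 m

20.6 m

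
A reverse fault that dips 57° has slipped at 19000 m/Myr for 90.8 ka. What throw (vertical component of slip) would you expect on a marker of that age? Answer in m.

1450 m

dip-slip = rate × time = 19000 m/Myr × 90.8 ka = 1725 m
throw = dip-slip × sin(dip) = 1725 × sin(57°) = 1450 m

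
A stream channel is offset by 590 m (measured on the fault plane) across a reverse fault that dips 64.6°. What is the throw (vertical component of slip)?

533 m

throw = dip-slip × sin(dip) = 590 m × sin(64.6°) = 533 m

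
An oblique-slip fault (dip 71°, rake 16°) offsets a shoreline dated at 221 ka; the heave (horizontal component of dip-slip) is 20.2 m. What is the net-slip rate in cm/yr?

dip-slip = heave / cos(dip) = 20.2 / cos(71°) = 62.05 m
net slip = dip-slip / sin(rake) = 62.05 / sin(16°) = 225.1 m
rate = 225.1 m / 221 ka = 0.00102 m/yr = 0.102 cm/yr

0.102 cm/yr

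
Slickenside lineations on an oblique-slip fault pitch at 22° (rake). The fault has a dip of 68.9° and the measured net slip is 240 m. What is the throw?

dip-slip = net slip × sin(rake) = 240 m × sin(22°) = 89.91 m
throw = dip-slip × sin(dip) = 89.91 × sin(68.9°) = 83.9 m

83.9 m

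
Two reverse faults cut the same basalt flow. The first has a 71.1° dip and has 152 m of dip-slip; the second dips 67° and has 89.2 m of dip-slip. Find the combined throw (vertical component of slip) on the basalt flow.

throw_A = 152 × sin(71.1°) = 143.8 m
throw_B = 89.2 × sin(67°) = 82.11 m
total = 143.8 + 82.11 = 226 m

226 m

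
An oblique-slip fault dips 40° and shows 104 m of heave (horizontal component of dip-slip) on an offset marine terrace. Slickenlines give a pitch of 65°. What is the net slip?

150 m

dip-slip = heave / cos(dip) = 104 / cos(40°) = 135.8 m
net slip = dip-slip / sin(rake) = 135.8 / sin(65°) = 150 m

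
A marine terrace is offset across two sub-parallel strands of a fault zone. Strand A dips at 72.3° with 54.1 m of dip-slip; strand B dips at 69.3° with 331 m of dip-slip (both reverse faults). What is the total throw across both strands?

throw_A = 54.1 × sin(72.3°) = 51.54 m
throw_B = 331 × sin(69.3°) = 309.6 m
total = 51.54 + 309.6 = 361 m

361 m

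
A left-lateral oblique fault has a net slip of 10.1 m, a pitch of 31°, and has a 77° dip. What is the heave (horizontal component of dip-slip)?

dip-slip = net slip × sin(rake) = 10.1 m × sin(31°) = 5.202 m
heave = dip-slip × cos(dip) = 5.202 × cos(77°) = 1.17 m

1.17 m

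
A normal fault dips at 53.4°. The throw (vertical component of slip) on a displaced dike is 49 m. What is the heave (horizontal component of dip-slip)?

heave = throw / tan(dip) = 49 / tan(53.4°) = 36.4 m

36.4 m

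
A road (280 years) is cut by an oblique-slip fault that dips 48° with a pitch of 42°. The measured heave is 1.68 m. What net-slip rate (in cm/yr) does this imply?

1.34 cm/yr

dip-slip = heave / cos(dip) = 1.68 / cos(48°) = 2.511 m
net slip = dip-slip / sin(rake) = 2.511 / sin(42°) = 3.752 m
rate = 3.752 m / 280 years = 0.0134 m/yr = 1.34 cm/yr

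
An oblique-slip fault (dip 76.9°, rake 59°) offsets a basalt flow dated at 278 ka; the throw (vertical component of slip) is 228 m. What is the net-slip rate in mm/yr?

0.982 mm/yr

dip-slip = throw / sin(dip) = 228 / sin(76.9°) = 234.1 m
net slip = dip-slip / sin(rake) = 234.1 / sin(59°) = 273.1 m
rate = 273.1 m / 278 ka = 0.000982 m/yr = 0.982 mm/yr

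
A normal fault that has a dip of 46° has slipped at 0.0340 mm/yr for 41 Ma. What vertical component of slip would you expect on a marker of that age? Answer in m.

1000 m

dip-slip = rate × time = 0.0340 mm/yr × 41 Ma = 1394 m
throw = dip-slip × sin(dip) = 1394 × sin(46°) = 1000 m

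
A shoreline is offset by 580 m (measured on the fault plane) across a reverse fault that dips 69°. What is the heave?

208 m

heave = dip-slip × cos(dip) = 580 m × cos(69°) = 208 m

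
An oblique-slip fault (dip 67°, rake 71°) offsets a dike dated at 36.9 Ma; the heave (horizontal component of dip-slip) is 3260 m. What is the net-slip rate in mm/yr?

dip-slip = heave / cos(dip) = 3260 / cos(67°) = 8343 m
net slip = dip-slip / sin(rake) = 8343 / sin(71°) = 8824 m
rate = 8824 m / 36.9 Ma = 0.000239 m/yr = 0.239 mm/yr

0.239 mm/yr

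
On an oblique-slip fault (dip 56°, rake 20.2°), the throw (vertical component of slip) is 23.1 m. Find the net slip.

80.7 m

dip-slip = throw / sin(dip) = 23.1 / sin(56°) = 27.86 m
net slip = dip-slip / sin(rake) = 27.86 / sin(20.2°) = 80.7 m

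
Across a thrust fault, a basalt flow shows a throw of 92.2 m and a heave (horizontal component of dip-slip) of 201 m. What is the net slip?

221 m

net slip = √(throw² + heave²) = √(92.2² + 201²) = 221 m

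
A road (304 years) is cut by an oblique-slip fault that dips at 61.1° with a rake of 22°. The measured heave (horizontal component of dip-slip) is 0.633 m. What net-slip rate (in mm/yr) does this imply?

dip-slip = heave / cos(dip) = 0.633 / cos(61.1°) = 1.310 m
net slip = dip-slip / sin(rake) = 1.310 / sin(22°) = 3.496 m
rate = 3.496 m / 304 years = 0.0115 m/yr = 11.5 mm/yr

11.5 mm/yr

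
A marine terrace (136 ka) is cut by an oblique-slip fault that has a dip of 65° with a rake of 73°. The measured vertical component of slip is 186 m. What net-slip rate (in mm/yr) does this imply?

dip-slip = throw / sin(dip) = 186 / sin(65°) = 205.2 m
net slip = dip-slip / sin(rake) = 205.2 / sin(73°) = 214.6 m
rate = 214.6 m / 136 ka = 0.00158 m/yr = 1.58 mm/yr

1.58 mm/yr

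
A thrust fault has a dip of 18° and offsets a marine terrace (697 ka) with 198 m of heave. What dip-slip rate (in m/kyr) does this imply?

0.299 m/kyr

dip-slip = heave / cos(dip) = 198 m / cos(18°) = 208.2 m
rate = 208.2 m / 697 ka = 0.000299 m/yr = 0.299 m/kyr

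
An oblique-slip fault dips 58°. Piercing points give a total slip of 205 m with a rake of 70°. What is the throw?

163 m

dip-slip = net slip × sin(rake) = 205 m × sin(70°) = 192.6 m
throw = dip-slip × sin(dip) = 192.6 × sin(58°) = 163 m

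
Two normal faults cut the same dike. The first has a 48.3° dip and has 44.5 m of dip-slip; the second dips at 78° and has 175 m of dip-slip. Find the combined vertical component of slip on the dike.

204 m

throw_A = 44.5 × sin(48.3°) = 33.23 m
throw_B = 175 × sin(78°) = 171.2 m
total = 33.23 + 171.2 = 204 m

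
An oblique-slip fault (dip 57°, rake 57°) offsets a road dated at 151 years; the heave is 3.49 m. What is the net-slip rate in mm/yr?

50.6 mm/yr

dip-slip = heave / cos(dip) = 3.49 / cos(57°) = 6.408 m
net slip = dip-slip / sin(rake) = 6.408 / sin(57°) = 7.641 m
rate = 7.641 m / 151 years = 0.0506 m/yr = 50.6 mm/yr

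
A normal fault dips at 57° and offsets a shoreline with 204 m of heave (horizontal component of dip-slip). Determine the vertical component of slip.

314 m

throw = heave × tan(dip) = 204 × tan(57°) = 314 m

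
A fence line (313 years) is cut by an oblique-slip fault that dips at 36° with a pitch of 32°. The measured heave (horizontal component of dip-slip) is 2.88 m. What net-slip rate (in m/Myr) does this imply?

dip-slip = heave / cos(dip) = 2.88 / cos(36°) = 3.560 m
net slip = dip-slip / sin(rake) = 3.560 / sin(32°) = 6.718 m
rate = 6.718 m / 313 years = 0.0215 m/yr = 21500 m/Myr

21500 m/Myr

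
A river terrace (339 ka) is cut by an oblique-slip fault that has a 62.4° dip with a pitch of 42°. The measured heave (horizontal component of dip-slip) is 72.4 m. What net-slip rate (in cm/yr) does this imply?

0.0689 cm/yr

dip-slip = heave / cos(dip) = 72.4 / cos(62.4°) = 156.3 m
net slip = dip-slip / sin(rake) = 156.3 / sin(42°) = 233.5 m
rate = 233.5 m / 339 ka = 0.000689 m/yr = 0.0689 cm/yr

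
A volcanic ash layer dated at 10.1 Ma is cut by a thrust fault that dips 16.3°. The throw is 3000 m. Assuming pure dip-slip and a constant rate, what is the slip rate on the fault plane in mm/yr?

1.06 mm/yr

dip-slip = throw / sin(dip) = 3000 m / sin(16.3°) = 10690 m
rate = 10690 m / 10.1 Ma = 0.00106 m/yr = 1.06 mm/yr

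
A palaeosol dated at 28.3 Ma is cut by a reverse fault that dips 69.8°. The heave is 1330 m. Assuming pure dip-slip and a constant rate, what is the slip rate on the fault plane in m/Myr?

dip-slip = heave / cos(dip) = 1330 m / cos(69.8°) = 3852 m
rate = 3852 m / 28.3 Ma = 0.000136 m/yr = 136 m/Myr

136 m/Myr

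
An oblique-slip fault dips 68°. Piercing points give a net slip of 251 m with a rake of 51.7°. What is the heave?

73.8 m

dip-slip = net slip × sin(rake) = 251 m × sin(51.7°) = 197 m
heave = dip-slip × cos(dip) = 197 × cos(68°) = 73.8 m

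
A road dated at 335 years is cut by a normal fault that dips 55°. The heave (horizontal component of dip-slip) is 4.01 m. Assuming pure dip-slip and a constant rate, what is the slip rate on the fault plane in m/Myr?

20900 m/Myr

dip-slip = heave / cos(dip) = 4.01 m / cos(55°) = 6.991 m
rate = 6.991 m / 335 years = 0.0209 m/yr = 20900 m/Myr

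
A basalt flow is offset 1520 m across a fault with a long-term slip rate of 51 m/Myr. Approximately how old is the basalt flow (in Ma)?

29.8 Ma

age = offset / rate = 1520 m / (51 m/Myr) = 2.98e+07 yr = 29.8 Ma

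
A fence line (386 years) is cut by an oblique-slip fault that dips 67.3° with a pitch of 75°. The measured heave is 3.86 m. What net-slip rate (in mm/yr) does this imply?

dip-slip = heave / cos(dip) = 3.86 / cos(67.3°) = 10 m
net slip = dip-slip / sin(rake) = 10 / sin(75°) = 10.36 m
rate = 10.36 m / 386 years = 0.0268 m/yr = 26.8 mm/yr

26.8 mm/yr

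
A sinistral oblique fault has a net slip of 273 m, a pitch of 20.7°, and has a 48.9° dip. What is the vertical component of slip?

72.7 m

dip-slip = net slip × sin(rake) = 273 m × sin(20.7°) = 96.50 m
throw = dip-slip × sin(dip) = 96.50 × sin(48.9°) = 72.7 m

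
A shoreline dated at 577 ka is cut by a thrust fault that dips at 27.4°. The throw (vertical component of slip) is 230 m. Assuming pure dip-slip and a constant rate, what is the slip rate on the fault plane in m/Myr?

866 m/Myr

dip-slip = throw / sin(dip) = 230 m / sin(27.4°) = 499.8 m
rate = 499.8 m / 577 ka = 0.000866 m/yr = 866 m/Myr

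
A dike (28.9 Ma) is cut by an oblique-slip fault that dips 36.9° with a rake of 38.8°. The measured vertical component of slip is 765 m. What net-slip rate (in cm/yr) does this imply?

dip-slip = throw / sin(dip) = 765 / sin(36.9°) = 1274 m
net slip = dip-slip / sin(rake) = 1274 / sin(38.8°) = 2033 m
rate = 2033 m / 28.9 Ma = 0.0000704 m/yr = 0.00704 cm/yr

0.00704 cm/yr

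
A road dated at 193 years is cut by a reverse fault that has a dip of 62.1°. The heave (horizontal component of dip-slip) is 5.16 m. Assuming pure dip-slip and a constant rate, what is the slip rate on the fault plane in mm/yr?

dip-slip = heave / cos(dip) = 5.16 m / cos(62.1°) = 11.03 m
rate = 11.03 m / 193 years = 0.0571 m/yr = 57.1 mm/yr

57.1 mm/yr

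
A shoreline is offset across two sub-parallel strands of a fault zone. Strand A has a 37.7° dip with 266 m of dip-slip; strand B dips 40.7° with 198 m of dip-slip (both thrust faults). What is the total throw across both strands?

292 m

throw_A = 266 × sin(37.7°) = 162.7 m
throw_B = 198 × sin(40.7°) = 129.1 m
total = 162.7 + 129.1 = 292 m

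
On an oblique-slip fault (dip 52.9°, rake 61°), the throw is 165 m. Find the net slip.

237 m

dip-slip = throw / sin(dip) = 165 / sin(52.9°) = 206.9 m
net slip = dip-slip / sin(rake) = 206.9 / sin(61°) = 237 m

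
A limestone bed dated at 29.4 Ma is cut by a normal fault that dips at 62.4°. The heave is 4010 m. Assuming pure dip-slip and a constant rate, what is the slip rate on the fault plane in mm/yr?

dip-slip = heave / cos(dip) = 4010 m / cos(62.4°) = 8655 m
rate = 8655 m / 29.4 Ma = 0.000294 m/yr = 0.294 mm/yr

0.294 mm/yr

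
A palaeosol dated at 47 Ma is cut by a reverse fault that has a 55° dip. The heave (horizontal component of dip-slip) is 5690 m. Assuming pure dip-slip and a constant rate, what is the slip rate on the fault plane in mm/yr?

dip-slip = heave / cos(dip) = 5690 m / cos(55°) = 9920 m
rate = 9920 m / 47 Ma = 0.000211 m/yr = 0.211 mm/yr

0.211 mm/yr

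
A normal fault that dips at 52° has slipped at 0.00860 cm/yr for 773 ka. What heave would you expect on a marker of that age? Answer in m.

40.9 m

dip-slip = rate × time = 0.00860 cm/yr × 773 ka = 66.48 m
heave = dip-slip × cos(dip) = 66.48 × cos(52°) = 40.9 m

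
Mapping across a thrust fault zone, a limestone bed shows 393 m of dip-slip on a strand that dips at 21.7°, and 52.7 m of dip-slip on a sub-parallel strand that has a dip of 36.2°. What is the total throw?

176 m

throw_A = 393 × sin(21.7°) = 145.3 m
throw_B = 52.7 × sin(36.2°) = 31.12 m
total = 145.3 + 31.12 = 176 m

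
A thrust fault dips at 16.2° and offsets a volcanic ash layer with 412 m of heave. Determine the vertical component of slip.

120 m

throw = heave × tan(dip) = 412 × tan(16.2°) = 120 m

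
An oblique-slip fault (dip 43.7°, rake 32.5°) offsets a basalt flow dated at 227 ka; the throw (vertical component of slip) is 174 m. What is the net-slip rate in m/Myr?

dip-slip = throw / sin(dip) = 174 / sin(43.7°) = 251.9 m
net slip = dip-slip / sin(rake) = 251.9 / sin(32.5°) = 468.7 m
rate = 468.7 m / 227 ka = 0.00206 m/yr = 2060 m/Myr

2060 m/Myr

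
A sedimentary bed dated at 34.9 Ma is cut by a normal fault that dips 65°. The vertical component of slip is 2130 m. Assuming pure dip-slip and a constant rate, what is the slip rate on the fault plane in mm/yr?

dip-slip = throw / sin(dip) = 2130 m / sin(65°) = 2350 m
rate = 2350 m / 34.9 Ma = 0.0000673 m/yr = 0.0673 mm/yr

0.0673 mm/yr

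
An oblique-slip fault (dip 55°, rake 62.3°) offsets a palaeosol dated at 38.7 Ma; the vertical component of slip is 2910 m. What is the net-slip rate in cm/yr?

0.0104 cm/yr

dip-slip = throw / sin(dip) = 2910 / sin(55°) = 3552 m
net slip = dip-slip / sin(rake) = 3552 / sin(62.3°) = 4012 m
rate = 4012 m / 38.7 Ma = 0.000104 m/yr = 0.0104 cm/yr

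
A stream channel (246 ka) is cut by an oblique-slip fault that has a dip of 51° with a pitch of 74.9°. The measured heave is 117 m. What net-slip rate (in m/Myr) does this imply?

783 m/Myr

dip-slip = heave / cos(dip) = 117 / cos(51°) = 185.9 m
net slip = dip-slip / sin(rake) = 185.9 / sin(74.9°) = 192.6 m
rate = 192.6 m / 246 ka = 0.000783 m/yr = 783 m/Myr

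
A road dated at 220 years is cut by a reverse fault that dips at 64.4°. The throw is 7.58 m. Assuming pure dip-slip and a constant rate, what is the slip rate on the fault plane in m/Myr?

38200 m/Myr

dip-slip = throw / sin(dip) = 7.58 m / sin(64.4°) = 8.405 m
rate = 8.405 m / 220 years = 0.0382 m/yr = 38200 m/Myr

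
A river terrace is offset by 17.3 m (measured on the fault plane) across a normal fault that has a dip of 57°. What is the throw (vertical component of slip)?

14.5 m

throw = dip-slip × sin(dip) = 17.3 m × sin(57°) = 14.5 m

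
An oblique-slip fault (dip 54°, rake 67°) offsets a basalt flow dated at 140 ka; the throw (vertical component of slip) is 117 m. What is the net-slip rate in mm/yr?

dip-slip = throw / sin(dip) = 117 / sin(54°) = 144.6 m
net slip = dip-slip / sin(rake) = 144.6 / sin(67°) = 157.1 m
rate = 157.1 m / 140 ka = 0.00112 m/yr = 1.12 mm/yr

1.12 mm/yr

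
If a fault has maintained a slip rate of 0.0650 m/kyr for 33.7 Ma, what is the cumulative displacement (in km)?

slip = rate × time = 0.0650 m/kyr × 33.7 Ma = 2190 m = 2.19 km

2.19 km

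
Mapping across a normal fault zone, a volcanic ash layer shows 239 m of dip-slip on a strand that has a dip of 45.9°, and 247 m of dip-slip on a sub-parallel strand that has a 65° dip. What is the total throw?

395 m

throw_A = 239 × sin(45.9°) = 171.6 m
throw_B = 247 × sin(65°) = 223.9 m
total = 171.6 + 223.9 = 395 m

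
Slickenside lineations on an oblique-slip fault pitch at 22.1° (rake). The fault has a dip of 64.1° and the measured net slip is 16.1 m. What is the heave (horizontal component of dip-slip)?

dip-slip = net slip × sin(rake) = 16.1 m × sin(22.1°) = 6.057 m
heave = dip-slip × cos(dip) = 6.057 × cos(64.1°) = 2.65 m

2.65 m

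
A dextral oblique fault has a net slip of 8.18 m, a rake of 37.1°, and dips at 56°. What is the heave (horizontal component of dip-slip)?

2.76 m

dip-slip = net slip × sin(rake) = 8.18 m × sin(37.1°) = 4.934 m
heave = dip-slip × cos(dip) = 4.934 × cos(56°) = 2.76 m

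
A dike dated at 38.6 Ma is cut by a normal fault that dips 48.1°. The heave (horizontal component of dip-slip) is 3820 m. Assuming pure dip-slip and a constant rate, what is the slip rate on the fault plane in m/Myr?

dip-slip = heave / cos(dip) = 3820 m / cos(48.1°) = 5720 m
rate = 5720 m / 38.6 Ma = 0.000148 m/yr = 148 m/Myr

148 m/Myr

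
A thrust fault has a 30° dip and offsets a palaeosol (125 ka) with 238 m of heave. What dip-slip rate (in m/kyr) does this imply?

2.20 m/kyr

dip-slip = heave / cos(dip) = 238 m / cos(30°) = 274.8 m
rate = 274.8 m / 125 ka = 0.00220 m/yr = 2.20 m/kyr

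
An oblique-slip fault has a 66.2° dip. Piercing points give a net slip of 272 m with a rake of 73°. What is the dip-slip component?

dip-slip = net slip × sin(rake) = 272 m × sin(73°) = 260 m

260 m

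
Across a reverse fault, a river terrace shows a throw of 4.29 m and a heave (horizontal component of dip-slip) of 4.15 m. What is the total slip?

net slip = √(throw² + heave²) = √(4.29² + 4.15²) = 5.97 m

5.97 m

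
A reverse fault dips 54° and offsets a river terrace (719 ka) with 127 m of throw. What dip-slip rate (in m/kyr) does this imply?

dip-slip = throw / sin(dip) = 127 m / sin(54°) = 157 m
rate = 157 m / 719 ka = 0.000218 m/yr = 0.218 m/kyr

0.218 m/kyr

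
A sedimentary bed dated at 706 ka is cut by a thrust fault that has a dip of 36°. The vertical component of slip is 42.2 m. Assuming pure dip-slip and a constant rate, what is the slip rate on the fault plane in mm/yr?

dip-slip = throw / sin(dip) = 42.2 m / sin(36°) = 71.79 m
rate = 71.79 m / 706 ka = 0.000102 m/yr = 0.102 mm/yr

0.102 mm/yr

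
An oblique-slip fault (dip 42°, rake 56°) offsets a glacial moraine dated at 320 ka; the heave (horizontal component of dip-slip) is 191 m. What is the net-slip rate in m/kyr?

0.969 m/kyr

dip-slip = heave / cos(dip) = 191 / cos(42°) = 257 m
net slip = dip-slip / sin(rake) = 257 / sin(56°) = 310 m
rate = 310 m / 320 ka = 0.000969 m/yr = 0.969 m/kyr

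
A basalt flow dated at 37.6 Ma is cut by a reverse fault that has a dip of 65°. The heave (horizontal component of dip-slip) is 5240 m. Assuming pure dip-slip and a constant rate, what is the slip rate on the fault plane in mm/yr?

0.330 mm/yr

dip-slip = heave / cos(dip) = 5240 m / cos(65°) = 12400 m
rate = 12400 m / 37.6 Ma = 0.000330 m/yr = 0.330 mm/yr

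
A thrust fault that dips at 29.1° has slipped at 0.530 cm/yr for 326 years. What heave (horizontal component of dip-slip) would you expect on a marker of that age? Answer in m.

dip-slip = rate × time = 0.530 cm/yr × 326 years = 1.728 m
heave = dip-slip × cos(dip) = 1.728 × cos(29.1°) = 1.51 m

1.51 m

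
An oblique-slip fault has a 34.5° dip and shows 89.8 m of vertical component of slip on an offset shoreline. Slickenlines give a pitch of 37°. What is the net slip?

263 m

dip-slip = throw / sin(dip) = 89.8 / sin(34.5°) = 158.5 m
net slip = dip-slip / sin(rake) = 158.5 / sin(37°) = 263 m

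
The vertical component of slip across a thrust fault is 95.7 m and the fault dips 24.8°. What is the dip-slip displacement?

228 m

dip-slip = throw / sin(dip) = 95.7 / sin(24.8°) = 228 m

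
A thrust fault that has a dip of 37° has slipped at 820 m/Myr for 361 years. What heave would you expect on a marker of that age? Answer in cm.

23.6 cm

dip-slip = rate × time = 820 m/Myr × 361 years = 0.2960 m
heave = dip-slip × cos(dip) = 0.2960 × cos(37°) = 0.236 m = 23.6 cm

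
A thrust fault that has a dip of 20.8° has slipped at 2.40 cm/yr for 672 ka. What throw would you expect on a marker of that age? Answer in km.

5.73 km

dip-slip = rate × time = 2.40 cm/yr × 672 ka = 16130 m
throw = dip-slip × sin(dip) = 16130 × sin(20.8°) = 5730 m = 5.73 km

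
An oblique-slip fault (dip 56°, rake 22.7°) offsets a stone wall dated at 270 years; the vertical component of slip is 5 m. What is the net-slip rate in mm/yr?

57.9 mm/yr

dip-slip = throw / sin(dip) = 5 / sin(56°) = 6.031 m
net slip = dip-slip / sin(rake) = 6.031 / sin(22.7°) = 15.63 m
rate = 15.63 m / 270 years = 0.0579 m/yr = 57.9 mm/yr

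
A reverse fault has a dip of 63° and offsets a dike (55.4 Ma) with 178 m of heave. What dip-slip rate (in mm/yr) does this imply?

dip-slip = heave / cos(dip) = 178 m / cos(63°) = 392.1 m
rate = 392.1 m / 55.4 Ma = 0.00000708 m/yr = 0.00708 mm/yr

0.00708 mm/yr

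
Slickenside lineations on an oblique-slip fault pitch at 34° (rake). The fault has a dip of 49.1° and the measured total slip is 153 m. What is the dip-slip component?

85.6 m

dip-slip = net slip × sin(rake) = 153 m × sin(34°) = 85.6 m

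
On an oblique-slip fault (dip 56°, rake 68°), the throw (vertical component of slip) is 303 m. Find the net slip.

dip-slip = throw / sin(dip) = 303 / sin(56°) = 365.5 m
net slip = dip-slip / sin(rake) = 365.5 / sin(68°) = 394 m

394 m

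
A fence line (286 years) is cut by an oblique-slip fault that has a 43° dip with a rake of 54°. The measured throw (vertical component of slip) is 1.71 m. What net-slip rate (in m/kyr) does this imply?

10.8 m/kyr

dip-slip = throw / sin(dip) = 1.71 / sin(43°) = 2.507 m
net slip = dip-slip / sin(rake) = 2.507 / sin(54°) = 3.099 m
rate = 3.099 m / 286 years = 0.0108 m/yr = 10.8 m/kyr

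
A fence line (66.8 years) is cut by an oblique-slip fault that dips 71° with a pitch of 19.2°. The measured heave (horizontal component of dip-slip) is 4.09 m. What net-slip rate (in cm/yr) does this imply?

dip-slip = heave / cos(dip) = 4.09 / cos(71°) = 12.56 m
net slip = dip-slip / sin(rake) = 12.56 / sin(19.2°) = 38.20 m
rate = 38.20 m / 66.8 years = 0.572 m/yr = 57.2 cm/yr

57.2 cm/yr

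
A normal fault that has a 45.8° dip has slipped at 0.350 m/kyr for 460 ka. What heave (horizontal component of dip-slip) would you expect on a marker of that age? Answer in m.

dip-slip = rate × time = 0.350 m/kyr × 460 ka = 161 m
heave = dip-slip × cos(dip) = 161 × cos(45.8°) = 112 m

112 m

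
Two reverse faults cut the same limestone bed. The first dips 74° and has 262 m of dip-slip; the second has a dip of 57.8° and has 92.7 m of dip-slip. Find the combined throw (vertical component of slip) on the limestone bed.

throw_A = 262 × sin(74°) = 251.9 m
throw_B = 92.7 × sin(57.8°) = 78.44 m
total = 251.9 + 78.44 = 330 m

330 m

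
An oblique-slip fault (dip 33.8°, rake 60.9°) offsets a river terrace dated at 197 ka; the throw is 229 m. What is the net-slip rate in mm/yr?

dip-slip = throw / sin(dip) = 229 / sin(33.8°) = 411.7 m
net slip = dip-slip / sin(rake) = 411.7 / sin(60.9°) = 471.1 m
rate = 471.1 m / 197 ka = 0.00239 m/yr = 2.39 mm/yr

2.39 mm/yr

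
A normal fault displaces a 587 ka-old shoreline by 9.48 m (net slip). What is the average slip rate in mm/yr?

rate = 9.48 m / 587 ka = 0.0000161 m/yr = 0.0161 mm/yr

0.0161 mm/yr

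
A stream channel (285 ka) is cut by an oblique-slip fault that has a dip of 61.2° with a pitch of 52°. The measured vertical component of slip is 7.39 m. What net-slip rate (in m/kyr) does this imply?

dip-slip = throw / sin(dip) = 7.39 / sin(61.2°) = 8.433 m
net slip = dip-slip / sin(rake) = 8.433 / sin(52°) = 10.70 m
rate = 10.70 m / 285 ka = 0.0000376 m/yr = 0.0376 m/kyr

0.0376 m/kyr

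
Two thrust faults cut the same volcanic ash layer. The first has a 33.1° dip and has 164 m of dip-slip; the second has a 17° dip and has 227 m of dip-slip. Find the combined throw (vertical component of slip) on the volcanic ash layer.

156 m

throw_A = 164 × sin(33.1°) = 89.56 m
throw_B = 227 × sin(17°) = 66.37 m
total = 89.56 + 66.37 = 156 m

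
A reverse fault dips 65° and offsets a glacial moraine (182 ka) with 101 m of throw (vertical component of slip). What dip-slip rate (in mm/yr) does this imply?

0.612 mm/yr

dip-slip = throw / sin(dip) = 101 m / sin(65°) = 111.4 m
rate = 111.4 m / 182 ka = 0.000612 m/yr = 0.612 mm/yr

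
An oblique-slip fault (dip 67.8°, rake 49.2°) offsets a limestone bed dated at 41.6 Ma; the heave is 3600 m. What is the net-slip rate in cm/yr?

dip-slip = heave / cos(dip) = 3600 / cos(67.8°) = 9528 m
net slip = dip-slip / sin(rake) = 9528 / sin(49.2°) = 12590 m
rate = 12590 m / 41.6 Ma = 0.000303 m/yr = 0.0303 cm/yr

0.0303 cm/yr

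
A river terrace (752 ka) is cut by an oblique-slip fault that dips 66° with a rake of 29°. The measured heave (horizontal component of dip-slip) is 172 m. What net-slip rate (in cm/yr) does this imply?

0.116 cm/yr

dip-slip = heave / cos(dip) = 172 / cos(66°) = 422.9 m
net slip = dip-slip / sin(rake) = 422.9 / sin(29°) = 872.3 m
rate = 872.3 m / 752 ka = 0.00116 m/yr = 0.116 cm/yr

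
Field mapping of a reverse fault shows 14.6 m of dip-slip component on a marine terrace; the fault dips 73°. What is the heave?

4.27 m

heave = dip-slip × cos(dip) = 14.6 m × cos(73°) = 4.27 m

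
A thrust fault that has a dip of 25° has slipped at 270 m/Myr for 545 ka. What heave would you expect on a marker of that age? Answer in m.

dip-slip = rate × time = 270 m/Myr × 545 ka = 147.2 m
heave = dip-slip × cos(dip) = 147.2 × cos(25°) = 133 m

133 m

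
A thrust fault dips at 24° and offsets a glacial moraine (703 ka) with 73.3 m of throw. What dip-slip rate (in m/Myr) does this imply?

256 m/Myr

dip-slip = throw / sin(dip) = 73.3 m / sin(24°) = 180.2 m
rate = 180.2 m / 703 ka = 0.000256 m/yr = 256 m/Myr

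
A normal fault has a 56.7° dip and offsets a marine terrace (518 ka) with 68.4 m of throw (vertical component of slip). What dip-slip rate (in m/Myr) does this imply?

158 m/Myr

dip-slip = throw / sin(dip) = 68.4 m / sin(56.7°) = 81.84 m
rate = 81.84 m / 518 ka = 0.000158 m/yr = 158 m/Myr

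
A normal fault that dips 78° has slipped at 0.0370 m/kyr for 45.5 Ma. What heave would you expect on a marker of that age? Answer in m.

dip-slip = rate × time = 0.0370 m/kyr × 45.5 Ma = 1684 m
heave = dip-slip × cos(dip) = 1684 × cos(78°) = 350 m

350 m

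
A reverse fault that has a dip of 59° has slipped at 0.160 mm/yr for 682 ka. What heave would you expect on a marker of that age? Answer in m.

dip-slip = rate × time = 0.160 mm/yr × 682 ka = 109.1 m
heave = dip-slip × cos(dip) = 109.1 × cos(59°) = 56.2 m

56.2 m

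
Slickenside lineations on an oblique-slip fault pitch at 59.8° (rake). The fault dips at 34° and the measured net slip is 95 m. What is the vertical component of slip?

dip-slip = net slip × sin(rake) = 95 m × sin(59.8°) = 82.11 m
throw = dip-slip × sin(dip) = 82.11 × sin(34°) = 45.9 m

45.9 m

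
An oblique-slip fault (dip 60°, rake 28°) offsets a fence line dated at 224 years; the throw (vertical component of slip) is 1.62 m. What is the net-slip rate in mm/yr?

dip-slip = throw / sin(dip) = 1.62 / sin(60°) = 1.871 m
net slip = dip-slip / sin(rake) = 1.871 / sin(28°) = 3.985 m
rate = 3.985 m / 224 years = 0.0178 m/yr = 17.8 mm/yr

17.8 mm/yr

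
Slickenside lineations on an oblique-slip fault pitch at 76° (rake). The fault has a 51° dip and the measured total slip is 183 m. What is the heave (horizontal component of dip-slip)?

112 m

dip-slip = net slip × sin(rake) = 183 m × sin(76°) = 177.6 m
heave = dip-slip × cos(dip) = 177.6 × cos(51°) = 112 m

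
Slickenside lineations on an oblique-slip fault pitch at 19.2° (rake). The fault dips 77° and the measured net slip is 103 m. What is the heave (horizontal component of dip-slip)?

7.62 m

dip-slip = net slip × sin(rake) = 103 m × sin(19.2°) = 33.87 m
heave = dip-slip × cos(dip) = 33.87 × cos(77°) = 7.62 m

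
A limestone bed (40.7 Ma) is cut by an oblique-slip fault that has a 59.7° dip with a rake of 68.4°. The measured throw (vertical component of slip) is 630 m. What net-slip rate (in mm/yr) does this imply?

0.0193 mm/yr

dip-slip = throw / sin(dip) = 630 / sin(59.7°) = 729.7 m
net slip = dip-slip / sin(rake) = 729.7 / sin(68.4°) = 784.8 m
rate = 784.8 m / 40.7 Ma = 0.0000193 m/yr = 0.0193 mm/yr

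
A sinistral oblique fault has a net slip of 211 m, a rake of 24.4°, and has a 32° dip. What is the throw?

46.2 m

dip-slip = net slip × sin(rake) = 211 m × sin(24.4°) = 87.17 m
throw = dip-slip × sin(dip) = 87.17 × sin(32°) = 46.2 m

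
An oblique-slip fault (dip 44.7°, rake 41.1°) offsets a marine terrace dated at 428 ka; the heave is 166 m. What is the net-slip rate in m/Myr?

830 m/Myr

dip-slip = heave / cos(dip) = 166 / cos(44.7°) = 233.5 m
net slip = dip-slip / sin(rake) = 233.5 / sin(41.1°) = 355.3 m
rate = 355.3 m / 428 ka = 0.000830 m/yr = 830 m/Myr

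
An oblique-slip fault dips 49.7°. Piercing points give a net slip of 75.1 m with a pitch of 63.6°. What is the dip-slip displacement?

67.3 m

dip-slip = net slip × sin(rake) = 75.1 m × sin(63.6°) = 67.3 m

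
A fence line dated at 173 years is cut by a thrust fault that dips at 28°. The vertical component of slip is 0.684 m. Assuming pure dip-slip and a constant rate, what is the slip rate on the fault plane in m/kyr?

dip-slip = throw / sin(dip) = 0.684 m / sin(28°) = 1.457 m
rate = 1.457 m / 173 years = 0.00842 m/yr = 8.42 m/kyr

8.42 m/kyr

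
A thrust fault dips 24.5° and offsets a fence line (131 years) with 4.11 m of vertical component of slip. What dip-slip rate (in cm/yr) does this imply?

7.57 cm/yr

dip-slip = throw / sin(dip) = 4.11 m / sin(24.5°) = 9.911 m
rate = 9.911 m / 131 years = 0.0757 m/yr = 7.57 cm/yr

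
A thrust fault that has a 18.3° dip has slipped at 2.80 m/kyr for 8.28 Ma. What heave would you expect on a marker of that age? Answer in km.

22 km

dip-slip = rate × time = 2.80 m/kyr × 8.28 Ma = 23180 m
heave = dip-slip × cos(dip) = 23180 × cos(18.3°) = 22000 m = 22 km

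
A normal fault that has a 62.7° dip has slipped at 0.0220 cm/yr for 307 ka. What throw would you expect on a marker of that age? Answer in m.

60 m

dip-slip = rate × time = 0.0220 cm/yr × 307 ka = 67.54 m
throw = dip-slip × sin(dip) = 67.54 × sin(62.7°) = 60 m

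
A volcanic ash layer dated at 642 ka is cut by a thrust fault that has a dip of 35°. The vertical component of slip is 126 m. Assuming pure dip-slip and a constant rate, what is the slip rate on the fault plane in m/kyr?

0.342 m/kyr

dip-slip = throw / sin(dip) = 126 m / sin(35°) = 219.7 m
rate = 219.7 m / 642 ka = 0.000342 m/yr = 0.342 m/kyr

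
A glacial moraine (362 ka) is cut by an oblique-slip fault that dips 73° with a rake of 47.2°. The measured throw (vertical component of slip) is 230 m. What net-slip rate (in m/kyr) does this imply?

0.905 m/kyr

dip-slip = throw / sin(dip) = 230 / sin(73°) = 240.5 m
net slip = dip-slip / sin(rake) = 240.5 / sin(47.2°) = 327.8 m
rate = 327.8 m / 362 ka = 0.000905 m/yr = 0.905 m/kyr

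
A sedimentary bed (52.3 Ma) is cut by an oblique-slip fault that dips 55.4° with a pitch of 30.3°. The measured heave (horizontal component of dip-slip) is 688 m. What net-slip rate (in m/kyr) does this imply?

dip-slip = heave / cos(dip) = 688 / cos(55.4°) = 1212 m
net slip = dip-slip / sin(rake) = 1212 / sin(30.3°) = 2401 m
rate = 2401 m / 52.3 Ma = 0.0000459 m/yr = 0.0459 m/kyr

0.0459 m/kyr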